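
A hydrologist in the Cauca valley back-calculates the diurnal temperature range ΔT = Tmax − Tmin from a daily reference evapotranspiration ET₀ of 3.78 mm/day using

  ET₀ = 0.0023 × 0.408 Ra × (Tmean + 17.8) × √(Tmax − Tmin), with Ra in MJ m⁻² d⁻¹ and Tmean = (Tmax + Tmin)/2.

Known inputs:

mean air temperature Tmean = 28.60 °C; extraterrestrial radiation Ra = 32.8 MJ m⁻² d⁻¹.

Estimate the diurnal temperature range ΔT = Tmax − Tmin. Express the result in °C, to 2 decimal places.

√ΔT = ET₀ / [0.0023 × 0.408 × Ra × (Tmean+17.8)] = 3.78 / (0.0023 × 13.3824 × 46.40) = 2.6467
ΔT = 2.6467² = 7.005 °C

7.01 °C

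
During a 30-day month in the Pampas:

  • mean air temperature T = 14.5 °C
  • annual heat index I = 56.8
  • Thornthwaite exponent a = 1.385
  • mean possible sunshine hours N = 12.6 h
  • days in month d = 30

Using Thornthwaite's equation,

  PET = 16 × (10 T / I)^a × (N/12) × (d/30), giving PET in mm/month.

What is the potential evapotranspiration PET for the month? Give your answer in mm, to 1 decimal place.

61.5 mm

10T/I = 10 × 14.5 / 56.8 = 2.5528
(10T/I)^a = 2.5528^1.385 = 3.6620
Uncorrected PET = 16 × 3.6620 = 58.592 mm
Correction = (N/12)(d/30) = (12.6/12)(30/30) = 1.0500
PET = 58.592 × 1.0500 = 61.522 mm/month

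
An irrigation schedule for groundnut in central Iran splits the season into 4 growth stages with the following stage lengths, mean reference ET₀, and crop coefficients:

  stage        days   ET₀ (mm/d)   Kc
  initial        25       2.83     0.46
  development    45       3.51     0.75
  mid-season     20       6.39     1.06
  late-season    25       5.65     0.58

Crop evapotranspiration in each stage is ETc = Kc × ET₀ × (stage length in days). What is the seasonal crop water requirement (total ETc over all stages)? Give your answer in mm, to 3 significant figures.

initial: 0.46 × 2.83 × 25 = 32.55 mm
development: 0.75 × 3.51 × 45 = 118.46 mm
mid-season: 1.06 × 6.39 × 20 = 135.47 mm
late-season: 0.58 × 5.65 × 25 = 81.93 mm
Seasonal total = 368.41 mm

368 mm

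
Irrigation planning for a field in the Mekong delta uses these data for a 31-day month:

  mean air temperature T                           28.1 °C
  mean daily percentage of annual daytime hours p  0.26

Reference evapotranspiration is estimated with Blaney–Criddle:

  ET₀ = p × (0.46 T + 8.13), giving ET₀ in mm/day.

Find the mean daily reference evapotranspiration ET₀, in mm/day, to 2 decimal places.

5.47 mm/day

ET₀ = 0.26 × (0.46 × 28.1 + 8.13) = 0.26 × 21.056 = 5.4746 mm/d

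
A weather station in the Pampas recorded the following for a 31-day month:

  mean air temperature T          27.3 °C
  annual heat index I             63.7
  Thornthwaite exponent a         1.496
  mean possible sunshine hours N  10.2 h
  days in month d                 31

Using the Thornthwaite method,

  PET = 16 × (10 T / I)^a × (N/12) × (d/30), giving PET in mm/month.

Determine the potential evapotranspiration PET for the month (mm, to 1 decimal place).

10T/I = 10 × 27.3 / 63.7 = 4.2857
(10T/I)^a = 4.2857^1.496 = 8.8207
Uncorrected PET = 16 × 8.8207 = 141.131 mm
Correction = (N/12)(d/30) = (10.2/12)(31/30) = 0.8783
PET = 141.131 × 0.8783 = 123.955 mm/month

124.0 mm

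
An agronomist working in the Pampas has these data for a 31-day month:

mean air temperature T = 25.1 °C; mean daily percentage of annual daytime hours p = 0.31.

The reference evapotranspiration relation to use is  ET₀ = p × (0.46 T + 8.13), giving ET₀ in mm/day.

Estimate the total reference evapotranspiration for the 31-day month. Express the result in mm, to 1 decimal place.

ET₀ = 0.31 × (0.46 × 25.1 + 8.13) = 0.31 × 19.676 = 6.0996 mm/d
Monthly total = 6.0996 × 31 = 189.088 mm

189.1 mm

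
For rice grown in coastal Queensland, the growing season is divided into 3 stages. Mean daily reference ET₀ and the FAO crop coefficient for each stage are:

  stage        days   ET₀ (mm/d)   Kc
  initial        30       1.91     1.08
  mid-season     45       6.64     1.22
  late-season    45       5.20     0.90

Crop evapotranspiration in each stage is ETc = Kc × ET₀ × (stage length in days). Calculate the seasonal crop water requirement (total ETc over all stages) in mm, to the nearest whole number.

637 mm

initial: 1.08 × 1.91 × 30 = 61.88 mm
mid-season: 1.22 × 6.64 × 45 = 364.54 mm
late-season: 0.90 × 5.20 × 45 = 210.60 mm
Seasonal total = 637.02 mm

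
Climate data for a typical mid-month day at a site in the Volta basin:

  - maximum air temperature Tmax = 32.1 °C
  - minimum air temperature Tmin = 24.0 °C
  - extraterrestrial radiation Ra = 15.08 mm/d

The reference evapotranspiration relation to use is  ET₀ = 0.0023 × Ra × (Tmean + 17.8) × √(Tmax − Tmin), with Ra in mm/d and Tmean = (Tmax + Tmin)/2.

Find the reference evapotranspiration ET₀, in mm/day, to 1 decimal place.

4.5 mm/day

Tmean = (32.1 + 24.0)/2 = 28.05 °C
ET₀ = 0.0023 × 15.08 × (28.05 + 17.8) × √8.1 = 0.0023 × 15.08 × 45.85 × 2.8460 = 4.5259 mm/d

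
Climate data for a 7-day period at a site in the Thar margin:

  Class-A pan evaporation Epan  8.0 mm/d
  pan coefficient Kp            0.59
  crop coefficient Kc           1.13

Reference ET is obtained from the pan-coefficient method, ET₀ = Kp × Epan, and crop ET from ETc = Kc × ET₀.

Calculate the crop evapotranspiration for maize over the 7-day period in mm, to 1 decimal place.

ET₀ = 0.59 × 8.0 = 4.7200 mm/d
ETc = Kc × ET₀ = 1.13 × 4.7200 = 5.3336 mm/d
Over 7 days: 5.3336 × 7 = 37.335 mm

37.3 mm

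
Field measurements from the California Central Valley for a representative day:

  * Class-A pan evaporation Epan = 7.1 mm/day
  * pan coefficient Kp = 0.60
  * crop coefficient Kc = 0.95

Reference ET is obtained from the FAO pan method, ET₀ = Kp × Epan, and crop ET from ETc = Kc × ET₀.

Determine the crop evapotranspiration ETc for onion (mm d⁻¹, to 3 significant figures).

4.05 mm d⁻¹

ET₀ = 0.60 × 7.1 = 4.2600 mm/d
ETc = Kc × ET₀ = 0.95 × 4.2600 = 4.0470 mm/d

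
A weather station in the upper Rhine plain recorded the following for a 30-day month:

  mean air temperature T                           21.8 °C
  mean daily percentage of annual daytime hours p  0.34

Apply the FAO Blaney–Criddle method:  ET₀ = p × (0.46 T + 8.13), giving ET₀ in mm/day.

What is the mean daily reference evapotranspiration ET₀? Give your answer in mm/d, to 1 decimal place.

6.2 mm/d

ET₀ = 0.34 × (0.46 × 21.8 + 8.13) = 0.34 × 18.158 = 6.1737 mm/d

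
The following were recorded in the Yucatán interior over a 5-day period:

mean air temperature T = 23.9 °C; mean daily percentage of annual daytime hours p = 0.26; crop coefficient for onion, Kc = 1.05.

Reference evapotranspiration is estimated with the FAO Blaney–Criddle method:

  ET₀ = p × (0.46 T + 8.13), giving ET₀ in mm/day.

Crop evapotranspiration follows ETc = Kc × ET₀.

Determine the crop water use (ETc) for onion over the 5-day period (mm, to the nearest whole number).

ET₀ = 0.26 × (0.46 × 23.9 + 8.13) = 0.26 × 19.124 = 4.9722 mm/d
ETc = Kc × ET₀ = 1.05 × 4.9722 = 5.2208 mm/d
Over 5 days: 5.2208 × 5 = 26.104 mm

26 mm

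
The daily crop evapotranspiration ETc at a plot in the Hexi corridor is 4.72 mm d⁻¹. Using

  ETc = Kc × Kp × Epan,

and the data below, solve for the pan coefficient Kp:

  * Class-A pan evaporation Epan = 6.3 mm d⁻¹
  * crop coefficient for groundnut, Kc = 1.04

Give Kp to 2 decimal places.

0.72

ETc = Kc × Kp × Epan  ⇒  Kp = ETc / (Kc × Epan)
Kp = 4.72 / (1.04 × 6.3) = 4.72 / 6.552 = 0.7204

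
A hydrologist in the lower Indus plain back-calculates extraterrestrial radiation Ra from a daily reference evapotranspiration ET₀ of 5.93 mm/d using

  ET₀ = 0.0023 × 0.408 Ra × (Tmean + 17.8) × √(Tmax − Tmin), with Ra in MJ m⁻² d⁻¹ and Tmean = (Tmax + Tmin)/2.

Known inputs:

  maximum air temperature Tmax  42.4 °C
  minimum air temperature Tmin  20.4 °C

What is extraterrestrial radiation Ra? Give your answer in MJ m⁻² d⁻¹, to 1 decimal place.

Tmean = (42.4+20.4)/2 = 31.40 °C; ΔT = 22.0
Ra = ET₀ / [0.0023 × 0.408 × (Tmean+17.8) × √ΔT]
   = 5.93 / (0.0023 × 0.408 × 49.20 × 4.6904) = 27.384 MJ m⁻² d⁻¹

27.4 MJ m⁻² d⁻¹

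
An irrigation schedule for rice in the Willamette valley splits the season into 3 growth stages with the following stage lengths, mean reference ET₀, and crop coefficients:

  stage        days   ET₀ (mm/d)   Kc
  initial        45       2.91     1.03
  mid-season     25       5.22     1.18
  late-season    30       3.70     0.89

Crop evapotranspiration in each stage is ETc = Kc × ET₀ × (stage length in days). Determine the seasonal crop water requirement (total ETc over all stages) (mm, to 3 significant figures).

388 mm

initial: 1.03 × 2.91 × 45 = 134.88 mm
mid-season: 1.18 × 5.22 × 25 = 153.99 mm
late-season: 0.89 × 3.70 × 30 = 98.79 mm
Seasonal total = 387.66 mm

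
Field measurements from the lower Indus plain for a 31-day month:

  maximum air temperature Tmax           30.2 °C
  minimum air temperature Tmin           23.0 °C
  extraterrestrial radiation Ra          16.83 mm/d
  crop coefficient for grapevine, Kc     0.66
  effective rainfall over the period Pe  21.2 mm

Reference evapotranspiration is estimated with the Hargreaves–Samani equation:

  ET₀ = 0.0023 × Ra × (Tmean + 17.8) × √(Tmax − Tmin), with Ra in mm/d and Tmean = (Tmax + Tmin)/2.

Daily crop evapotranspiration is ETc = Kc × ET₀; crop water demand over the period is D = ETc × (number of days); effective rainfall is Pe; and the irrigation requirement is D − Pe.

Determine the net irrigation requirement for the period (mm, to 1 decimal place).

Tmean = (30.2 + 23.0)/2 = 26.60 °C
ET₀ = 0.0023 × 16.83 × (26.60 + 17.8) × √7.2 = 0.0023 × 16.83 × 44.40 × 2.6833 = 4.6117 mm/d
ETc = Kc × ET₀ = 0.66 × 4.6117 = 3.0437 mm/d
Crop demand D = ETc × 31 d = 3.0437 × 31 = 94.355 mm
D − Pe = 94.355 − 21.2 = 73.155 mm

73.2 mm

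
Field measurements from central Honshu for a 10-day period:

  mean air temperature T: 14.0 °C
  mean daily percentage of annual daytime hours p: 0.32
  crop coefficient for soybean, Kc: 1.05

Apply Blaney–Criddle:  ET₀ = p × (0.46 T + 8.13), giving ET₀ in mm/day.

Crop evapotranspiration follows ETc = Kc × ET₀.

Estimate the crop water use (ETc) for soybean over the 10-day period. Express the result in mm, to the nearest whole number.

49 mm

ET₀ = 0.32 × (0.46 × 14.0 + 8.13) = 0.32 × 14.570 = 4.6624 mm/d
ETc = Kc × ET₀ = 1.05 × 4.6624 = 4.8955 mm/d
Over 10 days: 4.8955 × 10 = 48.955 mm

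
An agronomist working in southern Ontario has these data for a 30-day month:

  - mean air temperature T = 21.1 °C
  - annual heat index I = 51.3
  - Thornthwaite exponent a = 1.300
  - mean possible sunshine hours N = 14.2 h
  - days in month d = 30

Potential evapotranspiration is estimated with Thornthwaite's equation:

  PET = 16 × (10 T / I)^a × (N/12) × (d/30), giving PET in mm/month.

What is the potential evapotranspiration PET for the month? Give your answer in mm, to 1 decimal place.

10T/I = 10 × 21.1 / 51.3 = 4.1131
(10T/I)^a = 4.1131^1.300 = 6.2867
Uncorrected PET = 16 × 6.2867 = 100.587 mm
Correction = (N/12)(d/30) = (14.2/12)(30/30) = 1.1833
PET = 100.587 × 1.1833 = 119.025 mm/month

119.0 mm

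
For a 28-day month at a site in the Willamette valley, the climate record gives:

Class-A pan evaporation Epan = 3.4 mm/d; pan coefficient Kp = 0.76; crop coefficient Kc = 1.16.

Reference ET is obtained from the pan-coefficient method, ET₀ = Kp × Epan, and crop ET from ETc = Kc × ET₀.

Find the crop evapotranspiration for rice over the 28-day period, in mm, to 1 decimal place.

83.9 mm

ET₀ = 0.76 × 3.4 = 2.5840 mm/d
ETc = Kc × ET₀ = 1.16 × 2.5840 = 2.9974 mm/d
Over 28 days: 2.9974 × 28 = 83.927 mm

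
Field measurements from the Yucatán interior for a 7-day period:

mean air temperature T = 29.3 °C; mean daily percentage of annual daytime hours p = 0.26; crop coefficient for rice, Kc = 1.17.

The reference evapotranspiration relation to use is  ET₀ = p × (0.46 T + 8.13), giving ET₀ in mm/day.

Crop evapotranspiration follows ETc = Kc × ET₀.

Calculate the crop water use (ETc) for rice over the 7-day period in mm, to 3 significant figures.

46.0 mm

ET₀ = 0.26 × (0.46 × 29.3 + 8.13) = 0.26 × 21.608 = 5.6181 mm/d
ETc = Kc × ET₀ = 1.17 × 5.6181 = 6.5732 mm/d
Over 7 days: 6.5732 × 7 = 46.012 mm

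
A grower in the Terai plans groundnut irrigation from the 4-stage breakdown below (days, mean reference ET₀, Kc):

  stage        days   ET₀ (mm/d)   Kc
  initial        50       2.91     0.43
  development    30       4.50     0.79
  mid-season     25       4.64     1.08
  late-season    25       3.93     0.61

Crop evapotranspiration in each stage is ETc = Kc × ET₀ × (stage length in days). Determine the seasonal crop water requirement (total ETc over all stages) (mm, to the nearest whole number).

initial: 0.43 × 2.91 × 50 = 62.57 mm
development: 0.79 × 4.50 × 30 = 106.65 mm
mid-season: 1.08 × 4.64 × 25 = 125.28 mm
late-season: 0.61 × 3.93 × 25 = 59.93 mm
Seasonal total = 354.43 mm

354 mm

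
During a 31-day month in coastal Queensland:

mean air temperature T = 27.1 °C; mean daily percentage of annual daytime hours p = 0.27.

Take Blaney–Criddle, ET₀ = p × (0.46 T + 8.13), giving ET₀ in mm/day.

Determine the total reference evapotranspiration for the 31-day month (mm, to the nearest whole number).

ET₀ = 0.27 × (0.46 × 27.1 + 8.13) = 0.27 × 20.596 = 5.5609 mm/d
Monthly total = 5.5609 × 31 = 172.388 mm

172 mm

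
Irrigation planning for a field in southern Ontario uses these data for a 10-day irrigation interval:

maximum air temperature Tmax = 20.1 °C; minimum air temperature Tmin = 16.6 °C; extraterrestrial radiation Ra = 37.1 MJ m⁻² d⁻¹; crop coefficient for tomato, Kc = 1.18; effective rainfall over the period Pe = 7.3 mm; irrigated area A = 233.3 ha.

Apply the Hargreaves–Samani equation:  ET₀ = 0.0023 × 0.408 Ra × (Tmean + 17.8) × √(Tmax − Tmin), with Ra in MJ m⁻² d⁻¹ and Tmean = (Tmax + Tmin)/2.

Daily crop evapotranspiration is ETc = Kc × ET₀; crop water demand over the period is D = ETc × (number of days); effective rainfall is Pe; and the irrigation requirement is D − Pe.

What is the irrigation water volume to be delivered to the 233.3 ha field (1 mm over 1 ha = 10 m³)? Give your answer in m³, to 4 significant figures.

47790 m³

Tmean = (20.1 + 16.6)/2 = 18.35 °C
0.408 Ra = 0.408 × 37.1 = 15.1368 mm/d equivalent
ET₀ = 0.0023 × 15.1368 × (18.35 + 17.8) × √3.5 = 0.0023 × 15.1368 × 36.15 × 1.8708 = 2.3545 mm/d
ETc = Kc × ET₀ = 1.18 × 2.3545 = 2.7783 mm/d
Crop demand D = ETc × 10 d = 2.7783 × 10 = 27.783 mm
D − Pe = 27.783 − 7.3 = 20.483 mm
Volume = 20.483 mm × 233.3 ha × 10 = 47786.8 m³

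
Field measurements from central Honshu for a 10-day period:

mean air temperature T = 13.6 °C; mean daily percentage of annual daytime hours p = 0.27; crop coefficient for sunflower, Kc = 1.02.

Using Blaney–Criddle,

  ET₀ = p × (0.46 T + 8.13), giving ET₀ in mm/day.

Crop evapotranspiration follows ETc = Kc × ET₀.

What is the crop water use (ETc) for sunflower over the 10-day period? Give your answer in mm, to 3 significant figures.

ET₀ = 0.27 × (0.46 × 13.6 + 8.13) = 0.27 × 14.386 = 3.8842 mm/d
ETc = Kc × ET₀ = 1.02 × 3.8842 = 3.9619 mm/d
Over 10 days: 3.9619 × 10 = 39.619 mm

39.6 mm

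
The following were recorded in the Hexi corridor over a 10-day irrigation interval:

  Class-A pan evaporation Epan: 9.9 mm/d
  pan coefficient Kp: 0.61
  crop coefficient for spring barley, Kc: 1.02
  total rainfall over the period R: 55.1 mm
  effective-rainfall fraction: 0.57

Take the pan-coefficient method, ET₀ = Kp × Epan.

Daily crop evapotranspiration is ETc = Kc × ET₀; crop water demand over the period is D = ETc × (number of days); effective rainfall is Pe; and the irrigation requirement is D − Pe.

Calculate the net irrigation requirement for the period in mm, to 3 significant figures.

30.2 mm

ET₀ = 0.61 × 9.9 = 6.0390 mm/d
ETc = Kc × ET₀ = 1.02 × 6.0390 = 6.1598 mm/d
Crop demand D = ETc × 10 d = 6.1598 × 10 = 61.598 mm
Pe = 0.57 × 55.1 = 31.407 mm
D − Pe = 61.598 − 31.407 = 30.191 mm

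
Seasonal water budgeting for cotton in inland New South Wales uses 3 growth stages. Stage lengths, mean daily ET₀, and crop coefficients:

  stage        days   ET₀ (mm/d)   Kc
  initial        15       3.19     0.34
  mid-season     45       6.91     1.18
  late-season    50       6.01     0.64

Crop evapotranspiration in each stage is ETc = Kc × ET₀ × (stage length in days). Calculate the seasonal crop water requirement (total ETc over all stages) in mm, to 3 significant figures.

576 mm

initial: 0.34 × 3.19 × 15 = 16.27 mm
mid-season: 1.18 × 6.91 × 45 = 366.92 mm
late-season: 0.64 × 6.01 × 50 = 192.32 mm
Seasonal total = 575.51 mm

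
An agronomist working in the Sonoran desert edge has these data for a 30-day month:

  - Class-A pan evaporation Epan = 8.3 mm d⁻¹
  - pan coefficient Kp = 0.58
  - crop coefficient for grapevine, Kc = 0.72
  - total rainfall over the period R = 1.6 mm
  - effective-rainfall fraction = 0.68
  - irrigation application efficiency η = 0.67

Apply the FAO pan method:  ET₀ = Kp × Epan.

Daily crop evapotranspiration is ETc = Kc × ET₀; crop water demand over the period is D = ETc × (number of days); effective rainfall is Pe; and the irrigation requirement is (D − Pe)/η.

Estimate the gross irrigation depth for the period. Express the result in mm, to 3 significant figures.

ET₀ = 0.58 × 8.3 = 4.8140 mm/d
ETc = Kc × ET₀ = 0.72 × 4.8140 = 3.4661 mm/d
Crop demand D = ETc × 30 d = 3.4661 × 30 = 103.983 mm
Pe = 0.68 × 1.6 = 1.088 mm
D − Pe = 103.983 − 1.088 = 102.895 mm
Gross irrigation = 102.895 / 0.67 = 153.575 mm

154 mm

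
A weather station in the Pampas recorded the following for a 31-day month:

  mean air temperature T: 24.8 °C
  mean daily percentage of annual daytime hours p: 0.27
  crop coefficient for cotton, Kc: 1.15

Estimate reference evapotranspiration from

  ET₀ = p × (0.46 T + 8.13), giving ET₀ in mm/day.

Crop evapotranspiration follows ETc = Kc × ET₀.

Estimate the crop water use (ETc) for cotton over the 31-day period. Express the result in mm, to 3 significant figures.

ET₀ = 0.27 × (0.46 × 24.8 + 8.13) = 0.27 × 19.538 = 5.2753 mm/d
ETc = Kc × ET₀ = 1.15 × 5.2753 = 6.0666 mm/d
Over 31 days: 6.0666 × 31 = 188.065 mm

188 mm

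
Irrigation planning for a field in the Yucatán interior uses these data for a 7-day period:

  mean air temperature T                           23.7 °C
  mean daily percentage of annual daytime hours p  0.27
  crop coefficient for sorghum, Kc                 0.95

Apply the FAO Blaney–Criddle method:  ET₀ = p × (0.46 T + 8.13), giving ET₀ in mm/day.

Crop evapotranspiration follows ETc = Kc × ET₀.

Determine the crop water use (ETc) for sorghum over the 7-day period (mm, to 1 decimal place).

ET₀ = 0.27 × (0.46 × 23.7 + 8.13) = 0.27 × 19.032 = 5.1386 mm/d
ETc = Kc × ET₀ = 0.95 × 5.1386 = 4.8817 mm/d
Over 7 days: 4.8817 × 7 = 34.172 mm

34.2 mm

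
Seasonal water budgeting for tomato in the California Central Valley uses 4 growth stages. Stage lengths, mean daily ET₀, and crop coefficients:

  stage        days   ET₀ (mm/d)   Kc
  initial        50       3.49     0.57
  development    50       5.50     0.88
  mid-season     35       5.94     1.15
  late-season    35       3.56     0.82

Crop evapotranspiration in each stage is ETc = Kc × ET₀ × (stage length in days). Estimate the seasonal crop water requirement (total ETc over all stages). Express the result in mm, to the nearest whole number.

initial: 0.57 × 3.49 × 50 = 99.47 mm
development: 0.88 × 5.50 × 50 = 242.00 mm
mid-season: 1.15 × 5.94 × 35 = 239.09 mm
late-season: 0.82 × 3.56 × 35 = 102.17 mm
Seasonal total = 682.73 mm

683 mm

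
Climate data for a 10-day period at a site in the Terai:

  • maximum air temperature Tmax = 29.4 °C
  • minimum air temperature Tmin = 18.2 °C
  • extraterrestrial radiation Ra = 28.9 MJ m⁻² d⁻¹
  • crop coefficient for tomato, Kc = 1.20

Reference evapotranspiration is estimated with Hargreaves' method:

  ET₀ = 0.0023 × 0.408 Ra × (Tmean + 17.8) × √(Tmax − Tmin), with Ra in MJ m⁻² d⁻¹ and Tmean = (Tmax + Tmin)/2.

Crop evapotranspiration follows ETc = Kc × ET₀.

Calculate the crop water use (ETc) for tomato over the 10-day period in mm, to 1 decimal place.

Tmean = (29.4 + 18.2)/2 = 23.80 °C
0.408 Ra = 0.408 × 28.9 = 11.7912 mm/d equivalent
ET₀ = 0.0023 × 11.7912 × (23.80 + 17.8) × √11.2 = 0.0023 × 11.7912 × 41.60 × 3.3466 = 3.7756 mm/d
ETc = Kc × ET₀ = 1.20 × 3.7756 = 4.5307 mm/d
Over 10 days: 4.5307 × 10 = 45.307 mm

45.3 mm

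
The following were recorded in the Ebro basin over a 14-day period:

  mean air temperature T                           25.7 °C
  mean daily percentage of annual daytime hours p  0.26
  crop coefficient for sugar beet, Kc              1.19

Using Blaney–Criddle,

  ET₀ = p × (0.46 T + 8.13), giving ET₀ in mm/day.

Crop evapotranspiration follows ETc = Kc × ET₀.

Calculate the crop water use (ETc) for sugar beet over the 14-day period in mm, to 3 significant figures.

ET₀ = 0.26 × (0.46 × 25.7 + 8.13) = 0.26 × 19.952 = 5.1875 mm/d
ETc = Kc × ET₀ = 1.19 × 5.1875 = 6.1731 mm/d
Over 14 days: 6.1731 × 14 = 86.423 mm

86.4 mm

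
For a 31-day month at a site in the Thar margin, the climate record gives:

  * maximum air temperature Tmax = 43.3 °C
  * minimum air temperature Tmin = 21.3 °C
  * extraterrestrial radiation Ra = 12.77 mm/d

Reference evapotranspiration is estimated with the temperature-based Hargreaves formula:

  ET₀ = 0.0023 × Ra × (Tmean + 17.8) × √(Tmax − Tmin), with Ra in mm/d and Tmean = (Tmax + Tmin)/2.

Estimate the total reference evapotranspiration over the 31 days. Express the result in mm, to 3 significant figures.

214 mm

Tmean = (43.3 + 21.3)/2 = 32.30 °C
ET₀ = 0.0023 × 12.77 × (32.30 + 17.8) × √22.0 = 0.0023 × 12.77 × 50.10 × 4.6904 = 6.9019 mm/d
Over 31 days: 6.9019 × 31 = 213.959 mm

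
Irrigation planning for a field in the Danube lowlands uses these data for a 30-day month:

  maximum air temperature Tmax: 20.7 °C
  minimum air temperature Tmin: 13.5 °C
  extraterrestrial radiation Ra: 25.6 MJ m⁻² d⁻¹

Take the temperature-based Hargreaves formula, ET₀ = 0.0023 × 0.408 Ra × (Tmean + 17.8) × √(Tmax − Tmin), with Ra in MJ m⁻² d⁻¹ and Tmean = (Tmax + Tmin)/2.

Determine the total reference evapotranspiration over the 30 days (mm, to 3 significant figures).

Tmean = (20.7 + 13.5)/2 = 17.10 °C
0.408 Ra = 0.408 × 25.6 = 10.4448 mm/d equivalent
ET₀ = 0.0023 × 10.4448 × (17.10 + 17.8) × √7.2 = 0.0023 × 10.4448 × 34.90 × 2.6833 = 2.2497 mm/d
Over 30 days: 2.2497 × 30 = 67.491 mm

67.5 mm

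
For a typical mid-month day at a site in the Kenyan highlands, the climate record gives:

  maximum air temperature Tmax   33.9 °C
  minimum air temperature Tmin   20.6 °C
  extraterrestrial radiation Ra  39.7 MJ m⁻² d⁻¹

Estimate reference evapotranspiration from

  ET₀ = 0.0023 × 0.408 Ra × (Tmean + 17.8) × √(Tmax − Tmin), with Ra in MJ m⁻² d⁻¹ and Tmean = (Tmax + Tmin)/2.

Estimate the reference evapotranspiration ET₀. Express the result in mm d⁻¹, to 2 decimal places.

Tmean = (33.9 + 20.6)/2 = 27.25 °C
0.408 Ra = 0.408 × 39.7 = 16.1976 mm/d equivalent
ET₀ = 0.0023 × 16.1976 × (27.25 + 17.8) × √13.3 = 0.0023 × 16.1976 × 45.05 × 3.6469 = 6.1206 mm/d

6.12 mm d⁻¹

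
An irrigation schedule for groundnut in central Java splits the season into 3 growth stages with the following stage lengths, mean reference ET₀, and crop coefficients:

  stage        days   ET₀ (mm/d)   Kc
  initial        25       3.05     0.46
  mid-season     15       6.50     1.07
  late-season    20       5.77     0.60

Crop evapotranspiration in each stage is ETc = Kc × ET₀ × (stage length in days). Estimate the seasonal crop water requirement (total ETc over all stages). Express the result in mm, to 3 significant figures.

initial: 0.46 × 3.05 × 25 = 35.08 mm
mid-season: 1.07 × 6.50 × 15 = 104.33 mm
late-season: 0.60 × 5.77 × 20 = 69.24 mm
Seasonal total = 208.65 mm

209 mm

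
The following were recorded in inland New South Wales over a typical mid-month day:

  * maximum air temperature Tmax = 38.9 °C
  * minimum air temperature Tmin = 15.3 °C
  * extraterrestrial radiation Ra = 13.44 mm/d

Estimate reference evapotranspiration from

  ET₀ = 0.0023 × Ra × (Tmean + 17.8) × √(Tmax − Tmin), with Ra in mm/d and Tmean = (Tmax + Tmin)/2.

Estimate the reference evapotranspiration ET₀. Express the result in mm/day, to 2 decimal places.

Tmean = (38.9 + 15.3)/2 = 27.10 °C
ET₀ = 0.0023 × 13.44 × (27.10 + 17.8) × √23.6 = 0.0023 × 13.44 × 44.90 × 4.8580 = 6.7427 mm/d

6.74 mm/day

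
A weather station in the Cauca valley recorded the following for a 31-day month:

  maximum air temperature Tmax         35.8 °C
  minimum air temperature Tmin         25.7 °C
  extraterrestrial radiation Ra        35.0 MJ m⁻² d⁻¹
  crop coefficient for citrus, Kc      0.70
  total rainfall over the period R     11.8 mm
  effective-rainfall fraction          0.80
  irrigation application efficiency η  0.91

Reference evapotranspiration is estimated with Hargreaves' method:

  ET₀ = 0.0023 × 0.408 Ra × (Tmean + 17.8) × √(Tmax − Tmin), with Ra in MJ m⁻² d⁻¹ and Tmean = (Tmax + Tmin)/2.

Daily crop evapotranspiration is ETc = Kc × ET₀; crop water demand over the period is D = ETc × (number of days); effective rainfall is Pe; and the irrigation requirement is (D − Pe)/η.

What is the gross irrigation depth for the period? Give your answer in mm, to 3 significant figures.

110 mm

Tmean = (35.8 + 25.7)/2 = 30.75 °C
0.408 Ra = 0.408 × 35.0 = 14.2800 mm/d equivalent
ET₀ = 0.0023 × 14.2800 × (30.75 + 17.8) × √10.1 = 0.0023 × 14.2800 × 48.55 × 3.1780 = 5.0676 mm/d
ETc = Kc × ET₀ = 0.70 × 5.0676 = 3.5473 mm/d
Crop demand D = ETc × 31 d = 3.5473 × 31 = 109.966 mm
Pe = 0.80 × 11.8 = 9.440 mm
D − Pe = 109.966 − 9.440 = 100.526 mm
Gross irrigation = 100.526 / 0.91 = 110.468 mm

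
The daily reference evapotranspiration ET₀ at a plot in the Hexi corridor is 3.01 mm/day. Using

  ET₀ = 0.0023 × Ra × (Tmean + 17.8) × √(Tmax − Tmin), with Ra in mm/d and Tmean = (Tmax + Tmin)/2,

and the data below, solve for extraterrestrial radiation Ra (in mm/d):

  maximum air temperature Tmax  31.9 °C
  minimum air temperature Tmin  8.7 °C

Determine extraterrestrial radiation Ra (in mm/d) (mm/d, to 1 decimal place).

Tmean = 20.30 °C; √ΔT = 4.8166
Ra = ET₀ / [0.0023 × (Tmean+17.8) × √ΔT] = 3.01 / (0.0023 × 38.10 × 4.8166) = 7.131 mm/d

7.1 mm/d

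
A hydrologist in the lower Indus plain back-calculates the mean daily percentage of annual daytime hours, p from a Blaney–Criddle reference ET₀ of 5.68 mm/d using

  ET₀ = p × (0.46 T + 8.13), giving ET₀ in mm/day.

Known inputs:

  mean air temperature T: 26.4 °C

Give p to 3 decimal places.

p = ET₀ / (0.46 T + 8.13) = 5.68 / (0.46 × 26.4 + 8.13) = 5.68 / 20.274 = 0.2802

0.280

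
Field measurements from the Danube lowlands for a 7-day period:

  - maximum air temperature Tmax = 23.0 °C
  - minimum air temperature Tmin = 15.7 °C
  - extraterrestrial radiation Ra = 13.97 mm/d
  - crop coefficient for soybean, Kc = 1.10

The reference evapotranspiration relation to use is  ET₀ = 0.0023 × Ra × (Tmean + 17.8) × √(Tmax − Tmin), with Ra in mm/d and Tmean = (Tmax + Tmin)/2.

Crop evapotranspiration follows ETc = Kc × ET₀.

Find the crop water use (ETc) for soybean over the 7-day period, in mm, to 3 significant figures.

24.8 mm

Tmean = (23.0 + 15.7)/2 = 19.35 °C
ET₀ = 0.0023 × 13.97 × (19.35 + 17.8) × √7.3 = 0.0023 × 13.97 × 37.15 × 2.7019 = 3.2252 mm/d
ETc = Kc × ET₀ = 1.10 × 3.2252 = 3.5477 mm/d
Over 7 days: 3.5477 × 7 = 24.834 mm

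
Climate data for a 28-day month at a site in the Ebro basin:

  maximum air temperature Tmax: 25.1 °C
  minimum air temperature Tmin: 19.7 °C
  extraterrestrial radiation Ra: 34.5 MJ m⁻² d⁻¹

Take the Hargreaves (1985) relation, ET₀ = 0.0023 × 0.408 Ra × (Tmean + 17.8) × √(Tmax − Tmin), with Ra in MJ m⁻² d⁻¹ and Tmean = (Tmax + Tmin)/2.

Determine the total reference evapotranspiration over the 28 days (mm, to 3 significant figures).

84.7 mm

Tmean = (25.1 + 19.7)/2 = 22.40 °C
0.408 Ra = 0.408 × 34.5 = 14.0760 mm/d equivalent
ET₀ = 0.0023 × 14.0760 × (22.40 + 17.8) × √5.4 = 0.0023 × 14.0760 × 40.20 × 2.3238 = 3.0243 mm/d
Over 28 days: 3.0243 × 28 = 84.680 mm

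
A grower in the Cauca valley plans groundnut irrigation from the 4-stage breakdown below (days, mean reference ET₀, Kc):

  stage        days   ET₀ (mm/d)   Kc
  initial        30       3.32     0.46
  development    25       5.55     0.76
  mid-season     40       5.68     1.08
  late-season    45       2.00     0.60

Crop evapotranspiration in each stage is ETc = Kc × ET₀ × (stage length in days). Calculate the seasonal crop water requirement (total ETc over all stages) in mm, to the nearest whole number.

initial: 0.46 × 3.32 × 30 = 45.82 mm
development: 0.76 × 5.55 × 25 = 105.45 mm
mid-season: 1.08 × 5.68 × 40 = 245.38 mm
late-season: 0.60 × 2.00 × 45 = 54.00 mm
Seasonal total = 450.65 mm

451 mm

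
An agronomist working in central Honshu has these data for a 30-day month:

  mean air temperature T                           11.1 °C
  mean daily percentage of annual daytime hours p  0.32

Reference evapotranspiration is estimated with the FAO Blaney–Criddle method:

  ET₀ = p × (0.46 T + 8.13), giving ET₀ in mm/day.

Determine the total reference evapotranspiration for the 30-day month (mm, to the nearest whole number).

127 mm

ET₀ = 0.32 × (0.46 × 11.1 + 8.13) = 0.32 × 13.236 = 4.2355 mm/d
Monthly total = 4.2355 × 30 = 127.065 mm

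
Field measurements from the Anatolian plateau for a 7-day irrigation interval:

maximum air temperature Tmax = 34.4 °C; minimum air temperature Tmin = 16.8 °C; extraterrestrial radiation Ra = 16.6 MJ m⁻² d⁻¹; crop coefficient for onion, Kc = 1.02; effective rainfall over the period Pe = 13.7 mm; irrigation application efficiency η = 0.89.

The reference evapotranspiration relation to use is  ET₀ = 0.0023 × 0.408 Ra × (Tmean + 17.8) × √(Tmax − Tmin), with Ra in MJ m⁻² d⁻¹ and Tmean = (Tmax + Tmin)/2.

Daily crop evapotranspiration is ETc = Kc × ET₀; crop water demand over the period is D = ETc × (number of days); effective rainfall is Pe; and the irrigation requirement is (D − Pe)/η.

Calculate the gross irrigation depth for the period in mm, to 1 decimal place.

Tmean = (34.4 + 16.8)/2 = 25.60 °C
0.408 Ra = 0.408 × 16.6 = 6.7728 mm/d equivalent
ET₀ = 0.0023 × 6.7728 × (25.60 + 17.8) × √17.6 = 0.0023 × 6.7728 × 43.40 × 4.1952 = 2.8362 mm/d
ETc = Kc × ET₀ = 1.02 × 2.8362 = 2.8929 mm/d
Crop demand D = ETc × 7 d = 2.8929 × 7 = 20.250 mm
D − Pe = 20.250 − 13.7 = 6.550 mm
Gross irrigation = 6.550 / 0.89 = 7.360 mm

7.4 mm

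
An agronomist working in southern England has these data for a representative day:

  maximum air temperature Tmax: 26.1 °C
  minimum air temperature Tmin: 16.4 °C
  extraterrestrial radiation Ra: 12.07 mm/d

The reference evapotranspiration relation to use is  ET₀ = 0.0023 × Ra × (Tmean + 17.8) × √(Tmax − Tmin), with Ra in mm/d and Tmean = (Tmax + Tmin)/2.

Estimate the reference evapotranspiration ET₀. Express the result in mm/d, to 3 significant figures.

Tmean = (26.1 + 16.4)/2 = 21.25 °C
ET₀ = 0.0023 × 12.07 × (21.25 + 17.8) × √9.7 = 0.0023 × 12.07 × 39.05 × 3.1145 = 3.3763 mm/d

3.38 mm/d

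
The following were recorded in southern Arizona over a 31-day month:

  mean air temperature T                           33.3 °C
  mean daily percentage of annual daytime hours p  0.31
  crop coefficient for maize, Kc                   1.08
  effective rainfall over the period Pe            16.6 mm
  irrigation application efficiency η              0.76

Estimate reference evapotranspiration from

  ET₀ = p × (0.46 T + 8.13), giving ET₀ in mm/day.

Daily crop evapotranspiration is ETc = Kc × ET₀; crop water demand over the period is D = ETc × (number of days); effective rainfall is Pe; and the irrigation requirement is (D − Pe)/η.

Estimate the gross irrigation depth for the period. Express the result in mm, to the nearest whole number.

298 mm

ET₀ = 0.31 × (0.46 × 33.3 + 8.13) = 0.31 × 23.448 = 7.2689 mm/d
ETc = Kc × ET₀ = 1.08 × 7.2689 = 7.8504 mm/d
Crop demand D = ETc × 31 d = 7.8504 × 31 = 243.362 mm
D − Pe = 243.362 − 16.6 = 226.762 mm
Gross irrigation = 226.762 / 0.76 = 298.371 mm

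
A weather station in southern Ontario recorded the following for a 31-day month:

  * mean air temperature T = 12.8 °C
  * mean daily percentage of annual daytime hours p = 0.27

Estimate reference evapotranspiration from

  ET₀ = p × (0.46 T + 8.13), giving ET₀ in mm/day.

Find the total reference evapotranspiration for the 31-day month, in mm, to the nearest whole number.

ET₀ = 0.27 × (0.46 × 12.8 + 8.13) = 0.27 × 14.018 = 3.7849 mm/d
Monthly total = 3.7849 × 31 = 117.332 mm

117 mm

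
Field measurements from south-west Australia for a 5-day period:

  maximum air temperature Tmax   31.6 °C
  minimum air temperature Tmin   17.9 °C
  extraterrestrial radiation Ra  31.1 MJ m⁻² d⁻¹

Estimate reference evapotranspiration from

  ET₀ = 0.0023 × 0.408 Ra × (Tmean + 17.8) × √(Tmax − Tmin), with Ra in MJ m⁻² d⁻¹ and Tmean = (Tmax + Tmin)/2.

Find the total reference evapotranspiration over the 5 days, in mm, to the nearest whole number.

Tmean = (31.6 + 17.9)/2 = 24.75 °C
0.408 Ra = 0.408 × 31.1 = 12.6888 mm/d equivalent
ET₀ = 0.0023 × 12.6888 × (24.75 + 17.8) × √13.7 = 0.0023 × 12.6888 × 42.55 × 3.7014 = 4.5964 mm/d
Over 5 days: 4.5964 × 5 = 22.982 mm

23 mm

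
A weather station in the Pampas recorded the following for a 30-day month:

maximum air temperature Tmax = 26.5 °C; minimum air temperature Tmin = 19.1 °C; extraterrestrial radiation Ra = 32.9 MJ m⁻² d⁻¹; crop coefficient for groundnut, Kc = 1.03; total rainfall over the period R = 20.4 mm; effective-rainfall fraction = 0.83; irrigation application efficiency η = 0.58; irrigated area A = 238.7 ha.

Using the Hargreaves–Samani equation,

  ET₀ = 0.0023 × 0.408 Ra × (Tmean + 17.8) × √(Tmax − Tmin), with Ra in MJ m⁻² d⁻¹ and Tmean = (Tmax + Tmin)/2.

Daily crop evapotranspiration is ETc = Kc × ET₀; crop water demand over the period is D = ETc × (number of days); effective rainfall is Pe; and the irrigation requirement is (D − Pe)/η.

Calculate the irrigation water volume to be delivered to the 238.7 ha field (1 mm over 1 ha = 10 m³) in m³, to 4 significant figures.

Tmean = (26.5 + 19.1)/2 = 22.80 °C
0.408 Ra = 0.408 × 32.9 = 13.4232 mm/d equivalent
ET₀ = 0.0023 × 13.4232 × (22.80 + 17.8) × √7.4 = 0.0023 × 13.4232 × 40.60 × 2.7203 = 3.4098 mm/d
ETc = Kc × ET₀ = 1.03 × 3.4098 = 3.5121 mm/d
Crop demand D = ETc × 30 d = 3.5121 × 30 = 105.363 mm
Pe = 0.83 × 20.4 = 16.932 mm
D − Pe = 105.363 − 16.932 = 88.431 mm
Gross irrigation = 88.431 / 0.58 = 152.467 mm
Volume = 152.467 mm × 238.7 ha × 10 = 363938.7 m³

363900 m³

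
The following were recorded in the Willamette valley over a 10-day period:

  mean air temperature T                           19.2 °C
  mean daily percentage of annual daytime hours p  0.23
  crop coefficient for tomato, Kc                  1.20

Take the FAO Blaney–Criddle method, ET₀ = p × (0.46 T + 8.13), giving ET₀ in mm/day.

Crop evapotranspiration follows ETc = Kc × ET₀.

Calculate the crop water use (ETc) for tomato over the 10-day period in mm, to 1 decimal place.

ET₀ = 0.23 × (0.46 × 19.2 + 8.13) = 0.23 × 16.962 = 3.9013 mm/d
ETc = Kc × ET₀ = 1.20 × 3.9013 = 4.6816 mm/d
Over 10 days: 4.6816 × 10 = 46.816 mm

46.8 mm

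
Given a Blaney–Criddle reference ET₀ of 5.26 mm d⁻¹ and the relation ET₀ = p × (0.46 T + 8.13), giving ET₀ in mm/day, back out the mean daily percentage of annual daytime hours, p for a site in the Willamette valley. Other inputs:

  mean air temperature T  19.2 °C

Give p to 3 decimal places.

0.310

p = ET₀ / (0.46 T + 8.13) = 5.26 / (0.46 × 19.2 + 8.13) = 5.26 / 16.962 = 0.3101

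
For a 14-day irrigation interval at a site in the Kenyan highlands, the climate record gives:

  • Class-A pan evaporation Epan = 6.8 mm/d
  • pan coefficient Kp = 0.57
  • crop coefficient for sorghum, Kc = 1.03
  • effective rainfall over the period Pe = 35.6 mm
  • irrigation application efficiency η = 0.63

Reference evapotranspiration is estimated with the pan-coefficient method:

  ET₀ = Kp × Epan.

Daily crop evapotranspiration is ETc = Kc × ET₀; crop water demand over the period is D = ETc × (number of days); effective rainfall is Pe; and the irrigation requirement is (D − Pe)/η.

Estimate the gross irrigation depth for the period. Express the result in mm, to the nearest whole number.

ET₀ = 0.57 × 6.8 = 3.8760 mm/d
ETc = Kc × ET₀ = 1.03 × 3.8760 = 3.9923 mm/d
Crop demand D = ETc × 14 d = 3.9923 × 14 = 55.892 mm
D − Pe = 55.892 − 35.6 = 20.292 mm
Gross irrigation = 20.292 / 0.63 = 32.210 mm

32 mm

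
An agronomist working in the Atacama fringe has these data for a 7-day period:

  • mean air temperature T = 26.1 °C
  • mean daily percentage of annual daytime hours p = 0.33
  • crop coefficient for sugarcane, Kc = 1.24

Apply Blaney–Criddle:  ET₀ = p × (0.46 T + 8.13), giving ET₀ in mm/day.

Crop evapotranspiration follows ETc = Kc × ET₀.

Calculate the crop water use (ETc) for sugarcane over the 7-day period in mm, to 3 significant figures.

ET₀ = 0.33 × (0.46 × 26.1 + 8.13) = 0.33 × 20.136 = 6.6449 mm/d
ETc = Kc × ET₀ = 1.24 × 6.6449 = 8.2397 mm/d
Over 7 days: 8.2397 × 7 = 57.678 mm

57.7 mm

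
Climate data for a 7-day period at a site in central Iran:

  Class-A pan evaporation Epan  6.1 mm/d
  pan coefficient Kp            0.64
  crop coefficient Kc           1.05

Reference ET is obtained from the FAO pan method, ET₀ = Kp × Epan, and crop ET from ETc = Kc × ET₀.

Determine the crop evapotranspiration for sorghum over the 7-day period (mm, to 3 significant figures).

28.7 mm

ET₀ = 0.64 × 6.1 = 3.9040 mm/d
ETc = Kc × ET₀ = 1.05 × 3.9040 = 4.0992 mm/d
Over 7 days: 4.0992 × 7 = 28.694 mm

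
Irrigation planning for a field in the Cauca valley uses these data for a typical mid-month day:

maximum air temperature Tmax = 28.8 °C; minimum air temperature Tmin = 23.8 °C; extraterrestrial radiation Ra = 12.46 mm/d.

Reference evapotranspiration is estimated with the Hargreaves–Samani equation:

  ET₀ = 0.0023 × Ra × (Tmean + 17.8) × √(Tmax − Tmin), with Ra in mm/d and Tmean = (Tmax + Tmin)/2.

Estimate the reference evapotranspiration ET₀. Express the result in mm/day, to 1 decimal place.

2.8 mm/day

Tmean = (28.8 + 23.8)/2 = 26.30 °C
ET₀ = 0.0023 × 12.46 × (26.30 + 17.8) × √5.0 = 0.0023 × 12.46 × 44.10 × 2.2361 = 2.8260 mm/d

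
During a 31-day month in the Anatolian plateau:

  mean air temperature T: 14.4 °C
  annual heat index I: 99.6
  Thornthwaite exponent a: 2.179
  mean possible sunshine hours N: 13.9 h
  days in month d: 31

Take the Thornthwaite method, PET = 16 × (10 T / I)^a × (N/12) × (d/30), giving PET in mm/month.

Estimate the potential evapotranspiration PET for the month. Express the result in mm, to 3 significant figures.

42.8 mm

10T/I = 10 × 14.4 / 99.6 = 1.4458
(10T/I)^a = 1.4458^2.179 = 2.2329
Uncorrected PET = 16 × 2.2329 = 35.726 mm
Correction = (N/12)(d/30) = (13.9/12)(31/30) = 1.1969
PET = 35.726 × 1.1969 = 42.760 mm/month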